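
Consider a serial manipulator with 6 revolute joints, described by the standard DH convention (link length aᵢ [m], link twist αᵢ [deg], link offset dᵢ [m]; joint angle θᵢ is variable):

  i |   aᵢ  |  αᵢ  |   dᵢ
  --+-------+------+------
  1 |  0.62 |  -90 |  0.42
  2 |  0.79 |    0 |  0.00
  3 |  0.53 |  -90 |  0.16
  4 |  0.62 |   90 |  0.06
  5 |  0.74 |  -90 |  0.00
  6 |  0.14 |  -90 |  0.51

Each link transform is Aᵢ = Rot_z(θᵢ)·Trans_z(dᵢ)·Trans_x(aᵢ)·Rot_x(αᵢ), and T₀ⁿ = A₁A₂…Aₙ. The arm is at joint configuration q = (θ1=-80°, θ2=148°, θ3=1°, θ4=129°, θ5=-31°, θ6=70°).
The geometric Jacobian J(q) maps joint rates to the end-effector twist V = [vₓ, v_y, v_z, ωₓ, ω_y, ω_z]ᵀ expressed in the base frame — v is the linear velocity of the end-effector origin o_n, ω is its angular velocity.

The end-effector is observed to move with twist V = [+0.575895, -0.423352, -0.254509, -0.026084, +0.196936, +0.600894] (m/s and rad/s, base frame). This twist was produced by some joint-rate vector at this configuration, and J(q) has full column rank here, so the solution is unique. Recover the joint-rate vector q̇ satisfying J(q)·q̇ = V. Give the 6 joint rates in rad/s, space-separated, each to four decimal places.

-0.3530 -0.5740 0.6200 0.5350 -0.2260 0.4490

o_n = [-0.8879, -0.5391, 0.3644]
J₁: ẑ×o_n = [0.5391, -0.8879, 0.0000], ω = ẑ
J2: z=[0.9848, 0.1736, 0.0000] o=[0.1077, -0.6106, 0.4200] → [-0.0097, 0.0548, 0.2432, 0.9848, 0.1736, 0.0000]
J3: z=[0.9848, 0.1736, 0.0000] o=[-0.0087, 0.0492, 0.0014] → [0.0630, -0.3575, -0.4267, 0.9848, 0.1736, 0.0000]
J4: z=[-0.0894, 0.5072, 0.8572] o=[0.0700, 0.5244, -0.2716] → [1.2342, -0.7642, 0.5810, -0.0894, 0.5072, 0.8572]
J5: z=[-0.7354, 0.5467, -0.4003] o=[-0.3518, 0.1418, -0.0192] → [-0.0628, 0.4967, 0.7939, -0.7354, 0.5467, -0.4003]
J6: z=[-0.4226, 0.0917, 0.9017] o=[-0.7437, -0.4741, -0.1403] → [0.1049, 0.0833, 0.0407, -0.4226, 0.0917, 0.9017]
q̇ = J⁺·V = [-0.3530, -0.5740, 0.6200, 0.5350, -0.2260, 0.4490]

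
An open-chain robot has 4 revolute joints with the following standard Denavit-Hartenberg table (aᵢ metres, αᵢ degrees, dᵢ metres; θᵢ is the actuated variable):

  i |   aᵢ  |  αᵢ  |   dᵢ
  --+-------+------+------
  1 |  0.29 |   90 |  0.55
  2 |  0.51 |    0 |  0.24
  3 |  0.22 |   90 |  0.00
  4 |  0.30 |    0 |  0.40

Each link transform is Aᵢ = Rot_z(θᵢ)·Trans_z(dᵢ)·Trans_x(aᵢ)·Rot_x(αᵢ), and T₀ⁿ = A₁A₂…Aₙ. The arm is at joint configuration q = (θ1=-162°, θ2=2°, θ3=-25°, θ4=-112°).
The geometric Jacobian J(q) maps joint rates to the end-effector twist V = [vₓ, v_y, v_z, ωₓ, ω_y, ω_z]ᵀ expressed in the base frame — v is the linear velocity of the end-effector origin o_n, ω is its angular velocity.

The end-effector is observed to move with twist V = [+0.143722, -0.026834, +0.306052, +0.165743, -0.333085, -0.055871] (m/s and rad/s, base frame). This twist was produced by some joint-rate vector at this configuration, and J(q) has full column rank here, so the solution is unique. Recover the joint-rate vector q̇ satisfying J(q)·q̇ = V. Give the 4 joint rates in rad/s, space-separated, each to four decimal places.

o_n = [-0.6943, -0.2657, 0.1575]
J₁: ẑ×o_n = [0.2657, -0.6943, 0.0000], ω = ẑ
J2: z=[-0.3090, 0.9511, 0.0000] o=[-0.2758, -0.0896, 0.5500] → [-0.3732, -0.1213, 0.4525, -0.3090, 0.9511, 0.0000]
J3: z=[-0.3090, 0.9511, 0.0000] o=[-0.8347, -0.0189, 0.5678] → [-0.3902, -0.1268, -0.0572, -0.3090, 0.9511, 0.0000]
J4: z=[0.3716, 0.1207, -0.9205] o=[-1.0273, -0.0814, 0.4818] → [-0.2088, -0.1860, -0.1087, 0.3716, 0.1207, -0.9205]
q̇ = J⁺·V = [0.0730, 0.5890, -0.9570, 0.1400]

0.0730 0.5890 -0.9570 0.1400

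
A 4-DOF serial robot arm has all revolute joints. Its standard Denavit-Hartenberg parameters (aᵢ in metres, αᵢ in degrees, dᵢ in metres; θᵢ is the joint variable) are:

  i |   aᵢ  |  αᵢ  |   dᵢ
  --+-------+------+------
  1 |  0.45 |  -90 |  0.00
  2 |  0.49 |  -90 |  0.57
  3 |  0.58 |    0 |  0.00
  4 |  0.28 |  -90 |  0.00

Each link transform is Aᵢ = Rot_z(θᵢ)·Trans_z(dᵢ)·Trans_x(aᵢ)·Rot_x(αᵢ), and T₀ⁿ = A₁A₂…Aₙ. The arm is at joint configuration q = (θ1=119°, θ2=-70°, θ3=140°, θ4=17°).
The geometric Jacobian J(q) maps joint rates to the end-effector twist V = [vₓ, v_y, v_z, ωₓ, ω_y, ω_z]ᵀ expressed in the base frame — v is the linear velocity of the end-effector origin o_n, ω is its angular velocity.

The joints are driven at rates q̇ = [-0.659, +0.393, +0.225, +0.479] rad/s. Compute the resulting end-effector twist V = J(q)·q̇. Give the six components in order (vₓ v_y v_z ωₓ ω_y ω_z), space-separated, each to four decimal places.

o_n = [-0.2598, 0.2876, -0.1993]
J₁: ẑ×o_n = [-0.2876, -0.2598, 0.0000], ω = ẑ
J2: z=[-0.8746, -0.4848, 0.0000] o=[-0.2182, 0.3936, 0.0000] → [0.0966, -0.1743, 0.0725, -0.8746, -0.4848, 0.0000]
J3: z=[-0.4556, 0.8219, -0.3420] o=[-0.7979, 0.2638, 0.4604] → [-0.5341, -0.4846, -0.4531, -0.4556, 0.8219, -0.3420]
J4: z=[-0.4556, 0.8219, -0.3420] o=[-0.3982, 0.3117, 0.0429] → [-0.2073, -0.1577, -0.1028, -0.4556, 0.8219, -0.3420]
V = J·q̇ = [0.0080, -0.0819, -0.1227, -0.6644, 0.3881, -0.8998]

0.0080 -0.0819 -0.1227 -0.6644 0.3881 -0.8998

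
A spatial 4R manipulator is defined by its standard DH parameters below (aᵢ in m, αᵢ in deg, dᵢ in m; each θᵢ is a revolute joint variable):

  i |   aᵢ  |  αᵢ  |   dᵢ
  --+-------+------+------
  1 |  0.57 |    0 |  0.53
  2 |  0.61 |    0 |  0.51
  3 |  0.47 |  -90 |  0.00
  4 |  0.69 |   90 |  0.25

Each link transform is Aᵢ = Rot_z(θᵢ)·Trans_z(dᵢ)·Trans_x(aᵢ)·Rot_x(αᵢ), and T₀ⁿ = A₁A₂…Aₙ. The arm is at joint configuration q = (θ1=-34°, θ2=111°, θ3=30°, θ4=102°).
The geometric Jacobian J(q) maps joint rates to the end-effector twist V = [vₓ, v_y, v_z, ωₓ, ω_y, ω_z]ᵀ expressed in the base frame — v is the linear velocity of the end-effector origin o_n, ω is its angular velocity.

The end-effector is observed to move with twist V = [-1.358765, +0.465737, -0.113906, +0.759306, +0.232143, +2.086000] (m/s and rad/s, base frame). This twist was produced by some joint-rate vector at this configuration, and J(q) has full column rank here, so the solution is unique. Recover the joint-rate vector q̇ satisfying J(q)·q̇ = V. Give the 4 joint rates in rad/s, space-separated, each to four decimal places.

o_n = [0.2752, 0.5148, 0.3651]
J₁: ẑ×o_n = [-0.5148, 0.2752, 0.0000], ω = ẑ
J2: z=[0.0000, 0.0000, 1.0000] o=[0.4726, -0.3187, 0.5300] → [-0.8335, -0.1973, 0.0000, 0.0000, 0.0000, 1.0000]
J3: z=[0.0000, 0.0000, 1.0000] o=[0.6098, 0.2756, 1.0400] → [-0.2392, -0.3345, 0.0000, 0.0000, 0.0000, 1.0000]
J4: z=[-0.9563, -0.2924, 0.0000] o=[0.4724, 0.7251, 1.0400] → [0.1973, -0.6454, 0.1435, -0.9563, -0.2924, 0.0000]
q̇ = J⁺·V = [0.8950, 0.7680, 0.4230, -0.7940]

0.8950 0.7680 0.4230 -0.7940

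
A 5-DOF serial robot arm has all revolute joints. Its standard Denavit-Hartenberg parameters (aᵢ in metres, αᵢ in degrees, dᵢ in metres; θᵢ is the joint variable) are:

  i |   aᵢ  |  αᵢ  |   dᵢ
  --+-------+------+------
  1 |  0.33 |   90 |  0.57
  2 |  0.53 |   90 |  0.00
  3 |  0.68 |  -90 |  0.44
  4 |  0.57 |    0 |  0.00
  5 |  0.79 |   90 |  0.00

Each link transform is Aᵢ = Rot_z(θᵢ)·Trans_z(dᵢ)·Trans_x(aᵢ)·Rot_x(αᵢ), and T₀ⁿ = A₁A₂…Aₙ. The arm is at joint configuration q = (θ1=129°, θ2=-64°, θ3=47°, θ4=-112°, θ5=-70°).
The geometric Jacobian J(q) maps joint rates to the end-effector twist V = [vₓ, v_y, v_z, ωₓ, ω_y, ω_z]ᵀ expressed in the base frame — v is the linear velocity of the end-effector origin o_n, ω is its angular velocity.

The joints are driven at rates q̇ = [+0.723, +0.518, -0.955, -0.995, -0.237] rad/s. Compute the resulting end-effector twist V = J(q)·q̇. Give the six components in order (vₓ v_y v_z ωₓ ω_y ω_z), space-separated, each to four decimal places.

o_n = [0.0555, -0.4440, -0.1208]
J₁: ẑ×o_n = [0.4440, 0.0555, -0.0000], ω = ẑ
J2: z=[0.7771, 0.6293, 0.0000] o=[-0.2077, 0.2565, 0.5700] → [-0.4347, 0.5369, -0.7099, 0.7771, 0.6293, 0.0000]
J3: z=[0.5656, -0.6985, -0.4384] o=[-0.3539, 0.4370, 0.0936] → [-0.2364, -0.0582, -0.2123, 0.5656, -0.6985, -0.4384]
J4: z=[0.7318, 0.1800, 0.6573] o=[0.1535, 0.6006, -0.5161] → [0.7578, -0.3537, -0.7468, 0.7318, 0.1800, 0.6573]
J5: z=[0.7318, 0.1800, 0.6573] o=[0.3713, 0.0836, -0.6169] → [0.4361, -0.5706, -0.3292, 0.7318, 0.1800, 0.6573]
V = J·q̇ = [-0.5358, 0.8609, 0.6561, -1.0392, 0.7712, 0.3318]

-0.5358 0.8609 0.6561 -1.0392 0.7712 0.3318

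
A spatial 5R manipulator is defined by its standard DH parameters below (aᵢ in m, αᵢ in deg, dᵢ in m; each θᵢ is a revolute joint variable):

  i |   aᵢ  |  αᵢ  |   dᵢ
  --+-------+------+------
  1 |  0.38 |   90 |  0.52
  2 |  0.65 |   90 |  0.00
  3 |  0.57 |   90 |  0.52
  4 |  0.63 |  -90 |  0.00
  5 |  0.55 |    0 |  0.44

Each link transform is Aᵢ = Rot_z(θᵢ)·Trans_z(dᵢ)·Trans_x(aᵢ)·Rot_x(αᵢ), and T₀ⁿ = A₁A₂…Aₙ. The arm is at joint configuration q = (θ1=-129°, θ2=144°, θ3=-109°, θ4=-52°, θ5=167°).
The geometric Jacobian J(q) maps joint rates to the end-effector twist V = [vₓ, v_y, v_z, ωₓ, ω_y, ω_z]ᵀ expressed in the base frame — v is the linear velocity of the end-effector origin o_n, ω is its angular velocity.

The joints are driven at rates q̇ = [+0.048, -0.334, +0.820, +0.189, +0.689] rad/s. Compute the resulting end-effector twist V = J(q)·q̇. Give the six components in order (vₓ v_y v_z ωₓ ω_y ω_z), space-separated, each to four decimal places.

0.0218 0.0583 0.3726 -0.0305 -1.2864 0.8456

o_n = [0.4722, -0.9453, 1.3642]
J₁: ẑ×o_n = [0.9453, 0.4722, -0.0000], ω = ẑ
J2: z=[-0.7771, 0.6293, 0.0000] o=[-0.2391, -0.2953, 0.5200] → [0.5312, 0.6560, 0.0575, -0.7771, 0.6293, 0.0000]
J3: z=[-0.3699, -0.4568, 0.8090] o=[0.0918, 0.1134, 0.9021] → [0.6454, 0.4787, 0.5654, -0.3699, -0.4568, 0.8090]
J4: z=[-0.7344, -0.3896, -0.5558] o=[0.2238, -0.5800, 1.2137] → [-0.2616, -0.0275, 0.3650, -0.7344, -0.3896, -0.5558]
J5: z=[0.2207, -0.9114, 0.3473] o=[0.6282, -0.6634, 0.7378] → [-0.4730, -0.1924, -0.2044, 0.2207, -0.9114, 0.3473]
V = J·q̇ = [0.0218, 0.0583, 0.3726, -0.0305, -1.2864, 0.8456]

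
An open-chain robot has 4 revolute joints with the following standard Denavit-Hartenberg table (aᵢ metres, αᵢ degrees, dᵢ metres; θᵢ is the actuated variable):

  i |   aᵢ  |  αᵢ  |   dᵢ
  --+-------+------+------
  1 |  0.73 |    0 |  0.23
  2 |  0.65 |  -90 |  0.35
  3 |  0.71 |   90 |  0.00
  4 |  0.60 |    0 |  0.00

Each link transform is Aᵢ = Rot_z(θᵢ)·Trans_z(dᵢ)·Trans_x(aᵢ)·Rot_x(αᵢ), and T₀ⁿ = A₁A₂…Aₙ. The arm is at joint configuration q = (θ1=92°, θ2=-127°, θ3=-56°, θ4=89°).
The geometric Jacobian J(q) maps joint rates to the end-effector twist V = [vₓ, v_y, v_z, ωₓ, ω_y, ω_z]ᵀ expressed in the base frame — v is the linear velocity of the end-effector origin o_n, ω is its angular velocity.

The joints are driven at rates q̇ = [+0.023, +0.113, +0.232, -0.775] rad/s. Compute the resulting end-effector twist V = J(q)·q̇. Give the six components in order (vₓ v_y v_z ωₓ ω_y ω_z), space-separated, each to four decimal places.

0.3203 -0.0717 0.2920 0.6594 -0.1785 -0.2974

o_n = [1.1811, 0.6171, 1.1773]
J₁: ẑ×o_n = [-0.6171, 1.1811, 0.0000], ω = ẑ
J2: z=[0.0000, 0.0000, 1.0000] o=[-0.0255, 0.7296, 0.2300] → [0.1125, 1.2066, -0.0000, 0.0000, 0.0000, 1.0000]
J3: z=[0.5736, 0.8192, 0.0000] o=[0.5070, 0.3567, 0.5800] → [0.4893, -0.3426, -0.4029, 0.5736, 0.8192, 0.0000]
J4: z=[-0.6791, 0.4755, 0.5592] o=[0.8322, 0.1290, 1.1686] → [-0.2688, 0.2010, -0.4973, -0.6791, 0.4755, 0.5592]
V = J·q̇ = [0.3203, -0.0717, 0.2920, 0.6594, -0.1785, -0.2974]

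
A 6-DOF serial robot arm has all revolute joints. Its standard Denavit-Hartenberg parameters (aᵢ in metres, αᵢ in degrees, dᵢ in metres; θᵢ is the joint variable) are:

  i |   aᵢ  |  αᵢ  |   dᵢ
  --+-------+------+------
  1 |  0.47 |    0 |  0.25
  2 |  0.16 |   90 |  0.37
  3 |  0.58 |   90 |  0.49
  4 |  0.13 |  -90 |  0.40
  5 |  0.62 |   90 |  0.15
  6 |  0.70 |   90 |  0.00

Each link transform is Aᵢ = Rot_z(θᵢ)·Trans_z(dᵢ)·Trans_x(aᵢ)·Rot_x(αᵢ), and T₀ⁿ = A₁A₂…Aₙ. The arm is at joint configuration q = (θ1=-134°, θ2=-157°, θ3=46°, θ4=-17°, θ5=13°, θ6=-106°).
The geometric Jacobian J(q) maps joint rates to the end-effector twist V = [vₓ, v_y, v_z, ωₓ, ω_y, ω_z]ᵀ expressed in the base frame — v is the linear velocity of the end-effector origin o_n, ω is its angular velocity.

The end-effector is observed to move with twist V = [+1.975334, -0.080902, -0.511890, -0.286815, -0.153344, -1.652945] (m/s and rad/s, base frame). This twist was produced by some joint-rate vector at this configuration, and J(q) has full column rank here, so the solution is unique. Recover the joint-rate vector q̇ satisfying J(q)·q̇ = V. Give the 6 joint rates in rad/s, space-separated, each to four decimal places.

-0.9800 -0.7610 -0.4590 0.5190 0.2040 -0.7770

o_n = [-0.1129, 0.6919, 1.0918]
J₁: ẑ×o_n = [-0.6919, -0.1129, 0.0000], ω = ẑ
J2: z=[0.0000, 0.0000, 1.0000] o=[-0.3265, -0.3381, 0.2500] → [-1.0300, 0.2136, 0.0000, 0.0000, 0.0000, 1.0000]
J3: z=[0.9336, -0.3584, 0.0000] o=[-0.2692, -0.1887, 0.6200] → [-0.1691, -0.4405, 0.8781, 0.9336, -0.3584, 0.0000]
J4: z=[0.2578, 0.6716, -0.6947] o=[0.3327, 0.0118, 1.0372] → [0.5091, 0.2955, 0.4746, 0.2578, 0.6716, -0.6947]
J5: z=[0.9656, -0.1531, 0.2103] o=[0.4313, 0.3747, 0.8488] → [-0.1039, -0.3491, 0.2230, 0.9656, -0.1531, 0.2103]
J6: z=[0.2433, 0.8174, -0.5221] o=[0.5191, 0.6960, 1.3928] → [-0.2482, 0.4032, 0.5156, 0.2433, 0.8174, -0.5221]
q̇ = J⁺·V = [-0.9800, -0.7610, -0.4590, 0.5190, 0.2040, -0.7770]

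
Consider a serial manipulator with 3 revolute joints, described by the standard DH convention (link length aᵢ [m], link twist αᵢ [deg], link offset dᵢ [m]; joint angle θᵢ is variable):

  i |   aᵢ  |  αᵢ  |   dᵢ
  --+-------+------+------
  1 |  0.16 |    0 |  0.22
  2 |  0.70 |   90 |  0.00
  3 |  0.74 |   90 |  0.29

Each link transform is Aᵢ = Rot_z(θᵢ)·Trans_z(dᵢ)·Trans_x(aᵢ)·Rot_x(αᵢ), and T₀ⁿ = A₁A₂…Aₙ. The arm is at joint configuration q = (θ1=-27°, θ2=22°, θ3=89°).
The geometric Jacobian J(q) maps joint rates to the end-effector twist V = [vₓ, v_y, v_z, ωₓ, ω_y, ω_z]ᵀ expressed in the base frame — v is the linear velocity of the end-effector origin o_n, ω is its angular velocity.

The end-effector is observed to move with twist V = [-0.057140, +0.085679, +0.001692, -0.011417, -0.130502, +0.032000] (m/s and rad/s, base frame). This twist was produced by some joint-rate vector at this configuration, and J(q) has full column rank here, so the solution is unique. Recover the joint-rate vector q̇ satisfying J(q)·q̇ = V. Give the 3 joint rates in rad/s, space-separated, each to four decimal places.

o_n = [0.8275, -0.4237, 0.9599]
J₁: ẑ×o_n = [0.4237, 0.8275, -0.0000], ω = ẑ
J2: z=[0.0000, 0.0000, 1.0000] o=[0.1426, -0.0726, 0.2200] → [0.3510, 0.6849, -0.0000, 0.0000, 0.0000, 1.0000]
J3: z=[-0.0872, -0.9962, 0.0000] o=[0.8399, -0.1336, 0.2200] → [-0.7371, 0.0645, 0.0129, -0.0872, -0.9962, 0.0000]
q̇ = J⁺·V = [0.3880, -0.3560, 0.1310]

0.3880 -0.3560 0.1310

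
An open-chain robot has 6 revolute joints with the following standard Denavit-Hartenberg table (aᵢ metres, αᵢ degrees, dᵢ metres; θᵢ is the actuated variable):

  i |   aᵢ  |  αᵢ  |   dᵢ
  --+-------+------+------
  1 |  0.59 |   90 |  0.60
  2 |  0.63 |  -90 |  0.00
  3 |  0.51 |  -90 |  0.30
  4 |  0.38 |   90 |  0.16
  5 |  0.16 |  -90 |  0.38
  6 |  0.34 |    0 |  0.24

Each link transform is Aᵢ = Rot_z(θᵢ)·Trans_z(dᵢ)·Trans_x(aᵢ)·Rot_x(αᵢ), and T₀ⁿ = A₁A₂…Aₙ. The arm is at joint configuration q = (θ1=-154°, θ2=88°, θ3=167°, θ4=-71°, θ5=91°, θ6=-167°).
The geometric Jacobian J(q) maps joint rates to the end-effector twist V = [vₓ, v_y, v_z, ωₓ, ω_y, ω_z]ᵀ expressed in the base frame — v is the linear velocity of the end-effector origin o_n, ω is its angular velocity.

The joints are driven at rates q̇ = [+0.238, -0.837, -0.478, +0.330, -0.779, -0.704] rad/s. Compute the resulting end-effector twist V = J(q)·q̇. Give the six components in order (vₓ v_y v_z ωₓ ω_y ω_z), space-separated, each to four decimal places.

-0.4536 -0.2164 0.1990 0.2885 -0.6612 -0.7817

o_n = [-0.0030, -0.0495, 1.1318]
J₁: ẑ×o_n = [0.0495, -0.0030, 0.0000], ω = ẑ
J2: z=[-0.4384, 0.8988, 0.0000] o=[-0.5303, -0.2586, 0.6000] → [0.4780, 0.2331, -0.5656, -0.4384, 0.8988, 0.0000]
J3: z=[0.8982, 0.4381, 0.0349] o=[-0.5500, -0.2683, 1.2296] → [-0.0505, 0.1070, -0.0431, 0.8982, 0.4381, 0.0349]
J4: z=[-0.4201, 0.8792, -0.2248] o=[-0.2147, -0.2324, 0.7435] → [0.3825, 0.1155, -0.2630, -0.4201, 0.8792, -0.2248]
J5: z=[0.1703, 0.3197, 0.9321] o=[0.0568, 0.0426, 0.5996] → [0.2559, -0.1464, 0.0034, 0.1703, 0.3197, 0.9321]
J6: z=[-0.8839, -0.3686, 0.2879] o=[0.0518, 0.3037, 0.9186] → [0.0231, 0.1727, 0.2920, -0.8839, -0.3686, 0.2879]
V = J·q̇ = [-0.4536, -0.2164, 0.1990, 0.2885, -0.6612, -0.7817]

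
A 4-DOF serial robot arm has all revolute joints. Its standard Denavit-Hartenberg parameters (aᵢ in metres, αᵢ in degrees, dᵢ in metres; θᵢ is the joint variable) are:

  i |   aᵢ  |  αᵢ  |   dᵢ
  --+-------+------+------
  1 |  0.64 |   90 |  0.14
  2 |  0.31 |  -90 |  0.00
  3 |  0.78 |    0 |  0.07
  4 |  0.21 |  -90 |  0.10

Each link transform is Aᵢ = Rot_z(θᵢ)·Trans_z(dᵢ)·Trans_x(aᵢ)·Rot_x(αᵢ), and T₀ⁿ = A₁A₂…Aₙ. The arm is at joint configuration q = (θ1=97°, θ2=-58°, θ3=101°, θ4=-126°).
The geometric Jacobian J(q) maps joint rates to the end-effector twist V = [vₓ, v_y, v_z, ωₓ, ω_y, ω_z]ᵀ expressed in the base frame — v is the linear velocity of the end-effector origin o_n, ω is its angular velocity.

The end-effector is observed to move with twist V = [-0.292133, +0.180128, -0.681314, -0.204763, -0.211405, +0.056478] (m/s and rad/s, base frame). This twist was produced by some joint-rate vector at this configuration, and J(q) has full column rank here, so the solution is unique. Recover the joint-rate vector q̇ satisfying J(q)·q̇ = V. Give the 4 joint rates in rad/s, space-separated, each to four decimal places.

0.1720 -0.2290 -0.9580 0.7400

o_n = [-0.7901, 0.8807, -0.0680]
J₁: ẑ×o_n = [-0.8807, -0.7901, 0.0000], ω = ẑ
J2: z=[0.9925, 0.1219, 0.0000] o=[-0.0780, 0.6352, 0.1400] → [-0.0253, 0.2064, 0.3304, 0.9925, 0.1219, 0.0000]
J3: z=[-0.1034, 0.8417, 0.5299] o=[-0.0980, 0.7983, -0.1229] → [0.0025, -0.3611, 0.5741, -0.1034, 0.8417, 0.5299]
J4: z=[-0.1034, 0.8417, 0.5299] o=[-0.8556, 0.6856, 0.0404] → [-0.1946, 0.0235, -0.0753, -0.1034, 0.8417, 0.5299]
q̇ = J⁺·V = [0.1720, -0.2290, -0.9580, 0.7400]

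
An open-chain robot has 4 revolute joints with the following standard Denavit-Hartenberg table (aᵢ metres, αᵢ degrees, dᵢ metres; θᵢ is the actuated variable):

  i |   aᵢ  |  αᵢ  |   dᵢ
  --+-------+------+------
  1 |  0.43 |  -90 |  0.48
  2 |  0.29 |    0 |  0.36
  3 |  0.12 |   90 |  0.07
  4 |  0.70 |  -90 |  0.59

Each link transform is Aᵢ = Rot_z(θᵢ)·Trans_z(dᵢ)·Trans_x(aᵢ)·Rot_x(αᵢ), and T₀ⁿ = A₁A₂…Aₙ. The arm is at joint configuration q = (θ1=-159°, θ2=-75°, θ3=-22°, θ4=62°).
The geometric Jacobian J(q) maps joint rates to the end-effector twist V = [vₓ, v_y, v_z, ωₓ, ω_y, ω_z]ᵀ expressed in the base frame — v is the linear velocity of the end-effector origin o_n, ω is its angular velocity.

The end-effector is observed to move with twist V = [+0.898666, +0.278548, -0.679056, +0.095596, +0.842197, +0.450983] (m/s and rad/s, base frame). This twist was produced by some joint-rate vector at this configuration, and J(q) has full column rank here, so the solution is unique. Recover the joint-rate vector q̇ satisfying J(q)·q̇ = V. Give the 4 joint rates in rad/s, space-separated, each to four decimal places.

o_n = [0.5018, -0.9300, 1.1335]
J₁: ẑ×o_n = [0.9300, 0.5018, -0.0000], ω = ẑ
J2: z=[0.3584, -0.9336, 0.0000] o=[-0.4014, -0.1541, 0.4800] → [-0.6101, -0.2342, 0.5652, 0.3584, -0.9336, 0.0000]
J3: z=[0.3584, -0.9336, 0.0000] o=[-0.3425, -0.5171, 0.7601] → [-0.3486, -0.1338, 0.6403, 0.3584, -0.9336, 0.0000]
J4: z=[0.9266, 0.3557, -0.1219] o=[-0.3038, -0.5772, 0.8792] → [0.0475, -0.3338, -0.6135, 0.9266, 0.3557, -0.1219]
q̇ = J⁺·V = [0.4990, -0.5880, -0.1640, 0.3940]

0.4990 -0.5880 -0.1640 0.3940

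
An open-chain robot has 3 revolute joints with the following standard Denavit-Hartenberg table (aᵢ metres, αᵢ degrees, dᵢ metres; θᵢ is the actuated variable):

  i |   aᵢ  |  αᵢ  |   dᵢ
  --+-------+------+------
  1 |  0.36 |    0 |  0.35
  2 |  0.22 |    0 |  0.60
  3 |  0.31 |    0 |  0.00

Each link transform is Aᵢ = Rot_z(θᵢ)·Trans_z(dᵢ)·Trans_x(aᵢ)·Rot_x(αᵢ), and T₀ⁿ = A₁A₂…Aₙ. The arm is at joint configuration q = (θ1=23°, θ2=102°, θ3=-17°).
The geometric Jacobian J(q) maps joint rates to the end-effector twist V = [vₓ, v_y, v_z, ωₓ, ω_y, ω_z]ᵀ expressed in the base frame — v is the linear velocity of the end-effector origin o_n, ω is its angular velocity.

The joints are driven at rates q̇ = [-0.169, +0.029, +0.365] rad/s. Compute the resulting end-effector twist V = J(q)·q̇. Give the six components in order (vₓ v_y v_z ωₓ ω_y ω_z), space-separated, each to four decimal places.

o_n = [0.1094, 0.6157, 0.9500]
J₁: ẑ×o_n = [-0.6157, 0.1094, 0.0000], ω = ẑ
J2: z=[0.0000, 0.0000, 1.0000] o=[0.3314, 0.1407, 0.3500] → [-0.4750, -0.2220, 0.0000, 0.0000, 0.0000, 1.0000]
J3: z=[0.0000, 0.0000, 1.0000] o=[0.2052, 0.3209, 0.9500] → [-0.2948, -0.0958, 0.0000, 0.0000, 0.0000, 1.0000]
V = J·q̇ = [-0.0173, -0.0599, 0.0000, 0.0000, 0.0000, 0.2250]

-0.0173 -0.0599 0.0000 0.0000 0.0000 0.2250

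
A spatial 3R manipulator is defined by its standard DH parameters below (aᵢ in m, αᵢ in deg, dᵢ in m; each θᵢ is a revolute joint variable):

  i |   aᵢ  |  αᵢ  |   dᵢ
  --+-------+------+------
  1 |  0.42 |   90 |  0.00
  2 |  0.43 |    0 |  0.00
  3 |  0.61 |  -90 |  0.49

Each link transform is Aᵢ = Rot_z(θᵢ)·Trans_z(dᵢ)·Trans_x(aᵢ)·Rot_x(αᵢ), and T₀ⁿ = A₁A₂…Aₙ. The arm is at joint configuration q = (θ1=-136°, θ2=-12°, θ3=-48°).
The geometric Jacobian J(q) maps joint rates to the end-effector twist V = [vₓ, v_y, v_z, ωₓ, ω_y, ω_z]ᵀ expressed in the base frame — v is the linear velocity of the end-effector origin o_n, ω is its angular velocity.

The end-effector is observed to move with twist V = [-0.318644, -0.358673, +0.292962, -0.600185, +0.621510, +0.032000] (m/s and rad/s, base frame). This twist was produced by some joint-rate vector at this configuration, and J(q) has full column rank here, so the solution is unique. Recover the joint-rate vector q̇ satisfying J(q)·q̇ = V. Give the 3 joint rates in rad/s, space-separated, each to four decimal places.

0.0320 0.0700 0.7940

o_n = [-1.1645, -0.4433, -0.6177]
J₁: ẑ×o_n = [0.4433, -1.1645, 0.0000], ω = ẑ
J2: z=[-0.6947, 0.7193, 0.0000] o=[-0.3021, -0.2918, 0.0000] → [-0.4443, -0.4291, 0.7256, -0.6947, 0.7193, 0.0000]
J3: z=[-0.6947, 0.7193, 0.0000] o=[-0.6047, -0.5839, -0.0894] → [-0.3800, -0.3670, 0.3050, -0.6947, 0.7193, 0.0000]
q̇ = J⁺·V = [0.0320, 0.0700, 0.7940]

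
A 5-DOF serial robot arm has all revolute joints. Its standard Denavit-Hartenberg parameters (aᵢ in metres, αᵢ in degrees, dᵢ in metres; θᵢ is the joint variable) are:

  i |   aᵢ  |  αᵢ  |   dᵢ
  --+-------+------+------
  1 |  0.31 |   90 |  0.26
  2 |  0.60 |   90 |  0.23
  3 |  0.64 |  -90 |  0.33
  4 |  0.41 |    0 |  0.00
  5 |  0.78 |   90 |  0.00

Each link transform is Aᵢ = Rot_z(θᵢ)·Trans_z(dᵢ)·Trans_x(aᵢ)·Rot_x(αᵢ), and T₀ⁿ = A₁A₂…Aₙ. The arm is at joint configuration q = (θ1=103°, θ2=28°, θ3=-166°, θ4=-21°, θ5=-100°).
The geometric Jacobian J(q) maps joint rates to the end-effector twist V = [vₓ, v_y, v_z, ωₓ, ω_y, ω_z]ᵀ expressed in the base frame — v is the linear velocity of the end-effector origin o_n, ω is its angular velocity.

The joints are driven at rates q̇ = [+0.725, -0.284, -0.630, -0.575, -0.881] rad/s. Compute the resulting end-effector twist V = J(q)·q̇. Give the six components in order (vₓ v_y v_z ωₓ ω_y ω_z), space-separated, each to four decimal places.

o_n = [-0.1125, 0.8418, -0.7527]
J₁: ẑ×o_n = [-0.8418, -0.1125, 0.0000], ω = ẑ
J2: z=[0.9744, 0.2250, 0.0000] o=[-0.0697, 0.3021, 0.2600] → [-0.2278, 0.9867, 0.5355, 0.9744, 0.2250, 0.0000]
J3: z=[-0.1056, 0.4574, -0.8829] o=[0.0352, 0.8700, 0.5417] → [-0.6170, -0.0063, 0.0705, -0.1056, 0.4574, -0.8829]
J4: z=[-0.9935, -0.0101, 0.1136] o=[-0.0272, 0.4519, -0.0412] → [-0.0371, -0.7165, -0.3882, -0.9935, -0.0101, 0.1136]
J5: z=[-0.9935, -0.0101, 0.1136] o=[-0.0591, 0.1787, -0.3453] → [-0.0712, -0.4107, -0.6593, -0.9935, -0.0101, 0.1136]
V = J·q̇ = [-0.0729, 0.4160, 0.6075, 1.2363, -0.3373, 1.1159]

-0.0729 0.4160 0.6075 1.2363 -0.3373 1.1159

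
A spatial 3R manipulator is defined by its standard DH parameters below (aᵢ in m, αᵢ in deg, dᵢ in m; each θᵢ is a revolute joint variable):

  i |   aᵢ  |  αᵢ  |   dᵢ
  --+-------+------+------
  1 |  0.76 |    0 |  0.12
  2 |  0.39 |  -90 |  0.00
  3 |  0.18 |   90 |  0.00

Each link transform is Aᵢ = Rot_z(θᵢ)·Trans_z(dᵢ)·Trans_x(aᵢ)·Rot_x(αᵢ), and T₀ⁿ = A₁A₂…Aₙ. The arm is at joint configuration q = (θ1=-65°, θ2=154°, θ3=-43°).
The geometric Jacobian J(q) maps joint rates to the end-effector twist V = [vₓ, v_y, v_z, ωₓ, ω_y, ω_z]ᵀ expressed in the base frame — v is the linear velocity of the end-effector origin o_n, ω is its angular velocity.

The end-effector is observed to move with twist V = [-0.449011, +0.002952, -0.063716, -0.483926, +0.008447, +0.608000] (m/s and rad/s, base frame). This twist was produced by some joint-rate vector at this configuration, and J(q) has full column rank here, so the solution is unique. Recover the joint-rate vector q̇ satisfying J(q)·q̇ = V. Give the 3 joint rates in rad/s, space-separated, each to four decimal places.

o_n = [0.3303, -0.1672, 0.2428]
J₁: ẑ×o_n = [0.1672, 0.3303, -0.0000], ω = ẑ
J2: z=[0.0000, 0.0000, 1.0000] o=[0.3212, -0.6888, 0.1200] → [-0.5216, 0.0091, 0.0000, 0.0000, 0.0000, 1.0000]
J3: z=[-0.9998, 0.0175, 0.0000] o=[0.3280, -0.2989, 0.1200] → [0.0021, 0.1227, -0.1316, -0.9998, 0.0175, 0.0000]
q̇ = J⁺·V = [-0.1930, 0.8010, 0.4840]

-0.1930 0.8010 0.4840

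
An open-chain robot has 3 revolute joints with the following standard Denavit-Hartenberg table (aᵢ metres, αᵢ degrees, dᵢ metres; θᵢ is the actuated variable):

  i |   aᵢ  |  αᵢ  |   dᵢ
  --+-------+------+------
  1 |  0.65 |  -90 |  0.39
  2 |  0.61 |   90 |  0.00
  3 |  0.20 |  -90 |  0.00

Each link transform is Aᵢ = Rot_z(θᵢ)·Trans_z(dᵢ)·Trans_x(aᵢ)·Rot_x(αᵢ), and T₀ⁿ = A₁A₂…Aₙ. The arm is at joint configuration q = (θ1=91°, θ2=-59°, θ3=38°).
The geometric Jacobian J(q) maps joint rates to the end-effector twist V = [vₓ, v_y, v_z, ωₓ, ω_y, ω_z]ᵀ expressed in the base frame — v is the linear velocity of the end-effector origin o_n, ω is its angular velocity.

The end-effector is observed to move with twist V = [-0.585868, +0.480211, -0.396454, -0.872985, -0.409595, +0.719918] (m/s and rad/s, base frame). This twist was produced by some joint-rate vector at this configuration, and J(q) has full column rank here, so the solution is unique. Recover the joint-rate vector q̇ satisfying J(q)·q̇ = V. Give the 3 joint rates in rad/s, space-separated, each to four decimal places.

o_n = [-0.1414, 1.0430, 1.0480]
J₁: ẑ×o_n = [-1.0430, -0.1414, 0.0000], ω = ẑ
J2: z=[-0.9998, -0.0175, 0.0000] o=[-0.0113, 0.6499, 0.3900] → [-0.0115, 0.6579, -0.3953, -0.9998, -0.0175, 0.0000]
J3: z=[0.0150, -0.8570, 0.5150] o=[-0.0168, 0.9640, 0.9129] → [-0.1565, -0.0662, -0.1055, 0.0150, -0.8570, 0.5150]
q̇ = J⁺·V = [0.4830, 0.8800, 0.4600]

0.4830 0.8800 0.4600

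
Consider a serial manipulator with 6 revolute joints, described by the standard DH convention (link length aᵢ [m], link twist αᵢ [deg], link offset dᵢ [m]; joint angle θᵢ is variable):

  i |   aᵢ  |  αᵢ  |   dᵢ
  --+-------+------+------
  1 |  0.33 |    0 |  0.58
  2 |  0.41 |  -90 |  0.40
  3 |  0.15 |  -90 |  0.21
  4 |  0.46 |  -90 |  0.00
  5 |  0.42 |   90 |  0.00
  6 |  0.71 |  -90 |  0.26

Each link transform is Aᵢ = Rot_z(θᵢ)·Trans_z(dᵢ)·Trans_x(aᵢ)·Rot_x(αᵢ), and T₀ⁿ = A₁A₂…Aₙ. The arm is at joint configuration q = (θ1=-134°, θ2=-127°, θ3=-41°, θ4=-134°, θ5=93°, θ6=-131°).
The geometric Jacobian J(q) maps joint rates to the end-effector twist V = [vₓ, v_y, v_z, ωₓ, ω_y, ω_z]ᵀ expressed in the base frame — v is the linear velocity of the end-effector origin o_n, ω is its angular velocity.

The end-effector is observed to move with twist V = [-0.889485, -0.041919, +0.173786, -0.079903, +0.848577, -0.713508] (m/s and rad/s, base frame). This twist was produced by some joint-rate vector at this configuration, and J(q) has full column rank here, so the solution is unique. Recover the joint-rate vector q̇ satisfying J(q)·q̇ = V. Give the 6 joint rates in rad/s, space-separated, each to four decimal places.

o_n = [-0.5624, -0.4169, 0.4722]
J₁: ẑ×o_n = [0.4169, -0.5624, 0.0000], ω = ẑ
J2: z=[0.0000, 0.0000, 1.0000] o=[-0.2292, -0.2374, 0.5800] → [0.1795, -0.3332, 0.0000, 0.0000, 0.0000, 1.0000]
J3: z=[-0.9877, -0.1564, 0.0000] o=[-0.2934, 0.1676, 0.9800] → [0.0794, -0.5015, 0.5352, -0.9877, -0.1564, 0.0000]
J4: z=[-0.1026, 0.6480, -0.7547] o=[-0.5185, 0.2465, 1.0784] → [-0.8935, -0.0291, 0.0965, -0.1026, 0.6480, -0.7547]
J5: z=[-0.7710, 0.4275, 0.4719] o=[-0.8076, -0.0434, 0.8688] → [0.0067, -0.1901, 0.1831, -0.7710, 0.4275, 0.4719]
J6: z=[-0.6222, -0.6634, -0.4156] o=[-0.7507, -0.3013, 1.1953] → [0.4317, -0.5282, 0.1968, -0.6222, -0.6634, -0.4156]
q̇ = J⁺·V = [0.7270, -0.8930, 0.3700, 0.9450, -0.0910, -0.5020]

0.7270 -0.8930 0.3700 0.9450 -0.0910 -0.5020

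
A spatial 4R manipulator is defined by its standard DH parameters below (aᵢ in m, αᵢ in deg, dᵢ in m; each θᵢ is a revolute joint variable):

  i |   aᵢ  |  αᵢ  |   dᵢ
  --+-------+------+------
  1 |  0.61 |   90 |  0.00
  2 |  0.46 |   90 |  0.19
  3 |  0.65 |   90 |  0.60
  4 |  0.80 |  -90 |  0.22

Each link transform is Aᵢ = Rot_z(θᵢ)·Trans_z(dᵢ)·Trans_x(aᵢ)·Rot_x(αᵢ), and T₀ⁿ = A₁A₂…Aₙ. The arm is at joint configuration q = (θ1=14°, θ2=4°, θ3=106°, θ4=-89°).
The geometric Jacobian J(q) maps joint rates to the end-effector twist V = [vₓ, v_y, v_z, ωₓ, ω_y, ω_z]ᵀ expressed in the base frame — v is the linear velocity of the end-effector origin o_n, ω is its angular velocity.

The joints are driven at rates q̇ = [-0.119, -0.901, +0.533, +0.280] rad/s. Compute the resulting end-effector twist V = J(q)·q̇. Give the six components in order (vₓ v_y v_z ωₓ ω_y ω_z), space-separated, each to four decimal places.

o_n = [1.2662, -0.6004, 0.2335]
J₁: ẑ×o_n = [0.6004, 1.2662, -0.0000], ω = ẑ
J2: z=[0.2419, -0.9703, 0.0000] o=[0.5919, 0.1476, 0.0000] → [-0.2265, -0.0565, 0.4733, 0.2419, -0.9703, 0.0000]
J3: z=[0.0677, 0.0169, -0.9976] o=[1.0831, 0.0742, 0.0321] → [-0.6696, -0.1963, -0.0488, 0.0677, 0.0169, -0.9976]
J4: z=[0.9971, -0.0355, 0.0671] o=[1.1014, -0.5651, -0.5789] → [-0.0264, -0.7990, -0.0293, 0.9971, -0.0355, 0.0671]
V = J·q̇ = [-0.2316, -0.4281, -0.4607, 0.0973, 0.8733, -0.6319]

-0.2316 -0.4281 -0.4607 0.0973 0.8733 -0.6319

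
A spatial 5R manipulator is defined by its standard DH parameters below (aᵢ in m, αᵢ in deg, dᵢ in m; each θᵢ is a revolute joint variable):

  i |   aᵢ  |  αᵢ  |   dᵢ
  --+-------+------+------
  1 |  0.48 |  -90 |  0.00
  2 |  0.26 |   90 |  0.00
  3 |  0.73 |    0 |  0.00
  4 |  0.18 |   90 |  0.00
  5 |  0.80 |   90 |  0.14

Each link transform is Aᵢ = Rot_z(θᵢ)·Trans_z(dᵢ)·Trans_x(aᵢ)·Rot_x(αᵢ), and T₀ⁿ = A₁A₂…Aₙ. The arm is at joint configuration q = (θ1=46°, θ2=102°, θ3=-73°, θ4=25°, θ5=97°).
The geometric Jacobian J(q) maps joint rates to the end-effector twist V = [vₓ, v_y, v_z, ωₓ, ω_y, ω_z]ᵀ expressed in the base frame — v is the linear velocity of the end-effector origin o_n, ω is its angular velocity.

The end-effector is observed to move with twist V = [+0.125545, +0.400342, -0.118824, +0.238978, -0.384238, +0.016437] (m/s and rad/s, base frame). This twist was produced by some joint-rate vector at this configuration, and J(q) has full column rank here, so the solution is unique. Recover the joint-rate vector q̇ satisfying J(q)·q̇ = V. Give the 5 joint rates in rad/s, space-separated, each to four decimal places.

o_n = [1.4253, 0.2479, -0.5804]
J₁: ẑ×o_n = [-0.2479, 1.4253, 0.0000], ω = ẑ
J2: z=[-0.7193, 0.6947, 0.0000] o=[0.3334, 0.3453, 0.0000] → [-0.4032, -0.4175, -0.6884, -0.7193, 0.6947, 0.0000]
J3: z=[0.6795, 0.7036, -0.2079] o=[0.2959, 0.3064, -0.2543] → [-0.2416, -0.0132, -0.8345, 0.6795, 0.7036, -0.2079]
J4: z=[0.6795, 0.7036, -0.2079] o=[0.7672, -0.2105, -0.4631] → [0.0127, -0.0571, -0.1516, 0.6795, 0.7036, -0.2079]
J5: z=[0.5887, -0.3537, 0.7269] o=[0.8461, -0.3214, -0.5809] → [-0.4140, 0.4208, 0.5400, 0.5887, -0.3537, 0.7269]
q̇ = J⁺·V = [0.1510, -0.5780, 0.6100, -0.6900, -0.2080]

0.1510 -0.5780 0.6100 -0.6900 -0.2080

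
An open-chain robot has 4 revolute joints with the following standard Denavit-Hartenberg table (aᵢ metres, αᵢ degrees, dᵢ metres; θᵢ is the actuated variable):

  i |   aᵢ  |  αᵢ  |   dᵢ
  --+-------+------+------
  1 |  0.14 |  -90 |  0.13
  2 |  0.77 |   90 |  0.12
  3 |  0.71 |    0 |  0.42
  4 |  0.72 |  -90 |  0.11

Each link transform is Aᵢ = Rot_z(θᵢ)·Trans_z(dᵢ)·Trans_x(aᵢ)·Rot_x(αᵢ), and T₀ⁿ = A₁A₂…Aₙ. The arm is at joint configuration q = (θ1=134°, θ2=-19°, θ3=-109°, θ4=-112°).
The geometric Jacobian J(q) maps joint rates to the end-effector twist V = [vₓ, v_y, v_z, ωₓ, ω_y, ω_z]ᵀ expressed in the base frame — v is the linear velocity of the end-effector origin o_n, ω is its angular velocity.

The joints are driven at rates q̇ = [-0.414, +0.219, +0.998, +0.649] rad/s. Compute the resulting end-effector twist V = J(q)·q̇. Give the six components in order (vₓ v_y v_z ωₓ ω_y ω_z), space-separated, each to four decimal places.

o_n = [0.0824, 0.0283, 0.6296]
J₁: ẑ×o_n = [-0.0283, 0.0824, 0.0000], ω = ẑ
J2: z=[-0.7193, -0.6947, 0.0000] o=[-0.0973, 0.1007, 0.1300] → [-0.3471, 0.3594, 0.1768, -0.7193, -0.6947, 0.0000]
J3: z=[0.2262, -0.2342, 0.9455] o=[-0.6893, 0.5411, 0.3807] → [0.4265, 0.6734, 0.0648, 0.2262, -0.2342, 0.9455]
J4: z=[0.2262, -0.2342, 0.9455] o=[0.0404, 0.7518, 0.7025] → [0.7011, 0.0562, -0.1538, 0.2262, -0.2342, 0.9455]
V = J·q̇ = [0.8164, 0.7531, 0.0036, 0.2149, -0.5378, 1.1433]

0.8164 0.7531 0.0036 0.2149 -0.5378 1.1433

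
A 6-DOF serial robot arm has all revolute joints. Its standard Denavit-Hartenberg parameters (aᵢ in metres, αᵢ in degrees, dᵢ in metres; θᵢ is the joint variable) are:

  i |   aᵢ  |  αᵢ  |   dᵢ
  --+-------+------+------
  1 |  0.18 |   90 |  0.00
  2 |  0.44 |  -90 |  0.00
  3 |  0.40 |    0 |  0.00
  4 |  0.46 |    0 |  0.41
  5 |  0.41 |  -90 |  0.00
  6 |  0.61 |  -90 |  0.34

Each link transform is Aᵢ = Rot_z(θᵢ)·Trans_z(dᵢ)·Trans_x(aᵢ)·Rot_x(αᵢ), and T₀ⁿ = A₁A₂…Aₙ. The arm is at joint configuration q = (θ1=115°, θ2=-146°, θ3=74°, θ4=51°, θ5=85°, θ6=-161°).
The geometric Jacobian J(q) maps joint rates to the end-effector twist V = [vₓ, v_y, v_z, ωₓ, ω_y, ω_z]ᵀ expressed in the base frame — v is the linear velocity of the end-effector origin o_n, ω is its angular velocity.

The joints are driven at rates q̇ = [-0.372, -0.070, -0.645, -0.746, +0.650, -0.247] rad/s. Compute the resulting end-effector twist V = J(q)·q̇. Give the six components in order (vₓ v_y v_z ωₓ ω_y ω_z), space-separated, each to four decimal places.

o_n = [-0.5081, -0.2124, -0.8405]
J₁: ẑ×o_n = [0.2124, -0.5081, 0.0000], ω = ẑ
J2: z=[0.9063, 0.4226, 0.0000] o=[-0.0761, 0.1631, 0.0000] → [-0.3552, 0.7618, -0.1578, 0.9063, 0.4226, 0.0000]
J3: z=[-0.2363, 0.5068, -0.8290] o=[0.0781, -0.1675, -0.2460] → [-0.3386, 0.3455, 0.3077, -0.2363, 0.5068, -0.8290]
J4: z=[-0.2363, 0.5068, -0.8290] o=[-0.2318, -0.4128, -0.3077] → [-0.1039, 0.1032, 0.0927, -0.2363, 0.5068, -0.8290]
J5: z=[-0.2363, 0.5068, -0.8290] o=[-0.7626, -0.1660, -0.5001] → [-0.2110, -0.2915, -0.1180, -0.2363, 0.5068, -0.8290]
J6: z=[0.9601, -0.0097, -0.2796] o=[-0.7012, 0.1874, -0.3015] → [-0.1066, 0.4635, -0.3820, 0.9601, -0.0097, -0.2796]
V = J·q̇ = [0.1309, -0.4680, -0.2389, -0.1255, -0.4027, 0.3114]

0.1309 -0.4680 -0.2389 -0.1255 -0.4027 0.3114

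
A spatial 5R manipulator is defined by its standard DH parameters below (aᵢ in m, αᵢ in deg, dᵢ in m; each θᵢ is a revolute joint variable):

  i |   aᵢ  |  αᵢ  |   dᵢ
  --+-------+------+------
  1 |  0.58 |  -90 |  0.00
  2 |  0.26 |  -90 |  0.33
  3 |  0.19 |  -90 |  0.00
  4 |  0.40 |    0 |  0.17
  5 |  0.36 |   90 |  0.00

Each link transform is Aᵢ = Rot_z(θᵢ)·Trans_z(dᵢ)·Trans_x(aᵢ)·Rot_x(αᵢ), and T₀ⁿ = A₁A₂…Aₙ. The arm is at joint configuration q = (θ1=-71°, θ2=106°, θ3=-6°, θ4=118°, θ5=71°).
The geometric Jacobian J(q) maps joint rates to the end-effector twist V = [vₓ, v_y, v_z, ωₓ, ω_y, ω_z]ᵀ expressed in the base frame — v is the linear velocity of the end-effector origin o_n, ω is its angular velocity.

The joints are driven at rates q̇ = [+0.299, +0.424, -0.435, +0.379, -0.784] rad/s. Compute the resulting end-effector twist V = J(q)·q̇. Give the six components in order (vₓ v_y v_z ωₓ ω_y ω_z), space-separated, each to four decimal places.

o_n = [0.4056, -0.7970, -0.0110]
J₁: ẑ×o_n = [0.7970, 0.4056, -0.0000], ω = ẑ
J2: z=[0.9455, 0.3256, 0.0000] o=[0.1888, -0.5484, 0.0000] → [-0.0036, 0.0104, -0.3057, 0.9455, 0.3256, 0.0000]
J3: z=[-0.3130, 0.9089, 0.2756] o=[0.4775, -0.3732, -0.2499] → [0.3340, 0.0549, 0.1980, -0.3130, 0.9089, 0.2756]
J4: z=[-0.9497, -0.2965, -0.1005] o=[0.4793, -0.3175, -0.4316] → [-0.1729, 0.4068, 0.4336, -0.9497, -0.2965, -0.1005]
J5: z=[-0.9497, -0.2965, -0.1005] o=[0.4266, -0.7440, -0.3665] → [-0.1107, 0.3397, 0.0442, -0.9497, -0.2965, -0.1005]
V = J·q̇ = [0.1128, -0.0103, -0.0860, 0.9217, -0.1372, 0.2198]

0.1128 -0.0103 -0.0860 0.9217 -0.1372 0.2198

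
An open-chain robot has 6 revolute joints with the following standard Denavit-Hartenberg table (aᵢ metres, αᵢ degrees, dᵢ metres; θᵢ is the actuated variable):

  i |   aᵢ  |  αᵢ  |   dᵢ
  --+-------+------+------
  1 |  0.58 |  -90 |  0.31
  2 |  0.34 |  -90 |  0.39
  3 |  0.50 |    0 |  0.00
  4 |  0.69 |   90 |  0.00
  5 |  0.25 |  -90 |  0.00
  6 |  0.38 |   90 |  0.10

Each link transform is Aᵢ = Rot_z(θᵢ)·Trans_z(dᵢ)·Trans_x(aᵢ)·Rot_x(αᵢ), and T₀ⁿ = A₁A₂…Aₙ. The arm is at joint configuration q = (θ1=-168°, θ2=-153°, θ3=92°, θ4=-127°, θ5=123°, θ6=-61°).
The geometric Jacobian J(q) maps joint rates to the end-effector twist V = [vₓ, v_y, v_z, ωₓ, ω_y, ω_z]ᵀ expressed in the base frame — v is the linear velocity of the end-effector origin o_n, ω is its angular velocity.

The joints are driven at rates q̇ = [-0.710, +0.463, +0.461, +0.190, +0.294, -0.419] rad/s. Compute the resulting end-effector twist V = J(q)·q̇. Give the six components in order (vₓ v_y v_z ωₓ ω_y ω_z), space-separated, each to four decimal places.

o_n = [-0.2481, -0.4357, 0.7833]
J₁: ẑ×o_n = [0.4357, -0.2481, 0.0000], ω = ẑ
J2: z=[0.2079, -0.9781, 0.0000] o=[-0.5673, -0.1206, 0.3100] → [-0.4630, -0.0984, 0.2467, 0.2079, -0.9781, 0.0000]
J3: z=[-0.4441, -0.0944, 0.8910] o=[-0.1899, -0.4391, 0.4644] → [-0.0331, 0.0898, -0.0070, -0.4441, -0.0944, 0.8910]
J4: z=[-0.4441, -0.0944, 0.8910] o=[-0.3090, 0.0465, 0.4564] → [0.3987, 0.1994, 0.2199, -0.4441, -0.0944, 0.8910]
J5: z=[-0.3296, -0.9075, -0.2604] o=[0.2659, -0.2360, 0.7130] → [-0.1158, 0.1570, -0.4006, -0.3296, -0.9075, -0.2604]
J6: z=[-0.4569, 0.3947, -0.7972] o=[0.0593, -0.2000, 0.8492] → [-0.2139, 0.2150, 0.2290, -0.4569, 0.3947, -0.7972]
V = J·q̇ = [-0.4076, 0.1660, -0.0610, -0.0983, -0.9465, 0.1275]

-0.4076 0.1660 -0.0610 -0.0983 -0.9465 0.1275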